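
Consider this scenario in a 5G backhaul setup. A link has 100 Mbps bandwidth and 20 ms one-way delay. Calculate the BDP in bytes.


Given: bandwidth = 100 Mbps, delay = 20 ms
BDP in bits = 100 * 10^6 * 20 / 1000
BDP in bits = 2000000
BDP in bytes = 2000000 / 8 = 250000

250000


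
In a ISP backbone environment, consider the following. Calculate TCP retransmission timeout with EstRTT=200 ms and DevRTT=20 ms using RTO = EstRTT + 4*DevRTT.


Given: EstRTT = 200 ms, DevRTT = 20 ms
Timeout = EstRTT + 4 * DevRTT
4 * DevRTT = 4 * 20 = 80
Timeout = 200 + 80 = 280 ms

280


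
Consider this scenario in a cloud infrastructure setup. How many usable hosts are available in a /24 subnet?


Given: subnet mask /24
Host bits = 32 - 24 = 8
Total addresses = 2^8 = 256
Usable hosts = 256 - 2 (network + broadcast) = 254

254


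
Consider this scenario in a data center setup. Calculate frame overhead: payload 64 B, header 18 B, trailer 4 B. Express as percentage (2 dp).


Given: payload = 64 B, header = 18 B, trailer = 4 B
Overhead bytes = header + trailer = 18 + 4 = 22
Total frame = payload + overhead = 64 + 22 = 86
Overhead % = 22 / 86 * 100 = 25.5814% -> 25.58% (2 dp)

25.58


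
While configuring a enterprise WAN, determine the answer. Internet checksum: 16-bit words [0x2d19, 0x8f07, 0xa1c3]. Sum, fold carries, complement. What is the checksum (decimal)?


Given words: [0x2d19, 0x8f07, 0xa1c3]
Step 1: Sum all words
Raw sum = 11545 + 36615 + 41411 = 89571
Step 2: Fold carry: (24035 + 1) = 24036
One's complement = ~24036 & 0xFFFF = 41499

41499


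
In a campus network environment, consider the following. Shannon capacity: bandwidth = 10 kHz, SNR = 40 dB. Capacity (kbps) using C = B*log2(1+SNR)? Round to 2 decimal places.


Given: B = 10 kHz, SNR = 40 dB
SNR linear = 10^(40/10) = 10000
1 + SNR = 10001
log2(10001) = 13.2878566418
C = 10 * 1000 * 13.2878566418 = 132878.5664 bps
C = 132.878566 kbps -> 132.88 kbps (2 dp)

132.88


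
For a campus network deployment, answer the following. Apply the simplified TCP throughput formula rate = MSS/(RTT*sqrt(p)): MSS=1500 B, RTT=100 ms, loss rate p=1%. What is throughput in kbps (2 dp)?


Given: MSS = 1500 bytes, RTT = 100 ms, loss = 1%
RTT in seconds = 100 / 1000 = 0.1
Loss rate = 1% = 0.01
sqrt(loss) = sqrt(0.01) = 0.1
Throughput (bytes/s) = 1500 / (0.1 * 0.1) = 150000.0000
Throughput (kbps) = 150000.0000 * 8 / 1000 = 1200.000000 -> 1200.00 kbps (2 dp)

1200.00


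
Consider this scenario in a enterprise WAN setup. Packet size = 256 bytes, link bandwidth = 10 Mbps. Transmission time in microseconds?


Given: packet = 256 bytes, bandwidth = 10 Mbps
Packet in bits = 256 * 8 = 2048 bits
Bandwidth = 10 * 10^6 = 10000000 bps
Time = 2048 / 10000000 seconds
Time in us = 2048 * 10^6 / 10000000 = 204.8

204.8


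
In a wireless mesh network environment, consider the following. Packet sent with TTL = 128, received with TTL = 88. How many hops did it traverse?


Given: initial TTL = 128, received TTL = 88
Hops = initial TTL - received TTL
Hops = 128 - 88 = 40

40


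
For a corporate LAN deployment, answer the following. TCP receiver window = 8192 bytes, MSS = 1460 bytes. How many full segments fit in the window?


Given: RWND = 8192 bytes, MSS = 1460 bytes
Full segments = floor(RWND / MSS)
Full segments = floor(8192 / 1460)
Full segments = floor(5.611) = 5

5


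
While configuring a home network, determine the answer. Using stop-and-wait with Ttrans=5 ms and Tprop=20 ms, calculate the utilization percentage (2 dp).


Given: Ttrans = 5 ms, Tprop = 20 ms
RTT = 2 * Tprop = 2 * 20 = 40 ms
U = Ttrans / (Ttrans + RTT)
U = 5 / (5 + 40)
U = 5 / 45 = 0.111111
U% = 11.11%

11.11


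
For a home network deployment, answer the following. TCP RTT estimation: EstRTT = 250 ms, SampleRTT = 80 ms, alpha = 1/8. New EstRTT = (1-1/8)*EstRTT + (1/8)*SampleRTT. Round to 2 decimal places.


Given: EstRTT = 250 ms, SampleRTT = 80 ms, alpha = 1/8
New EstRTT = (1 - alpha) * EstRTT + alpha * SampleRTT
(7/8) * 250 = 218.75
(1/8) * 80 = 10
New EstRTT = 218.75 + 10 = 228.75 ms -> 228.75 ms (2 dp)

228.75


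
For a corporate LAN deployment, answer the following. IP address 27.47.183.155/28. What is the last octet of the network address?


Given: IP = 27.47.183.155, prefix = /28
Subnet mask = 255.255.255.240
Last octet of IP: 155
Last octet of mask: 240
Network last octet = 155 AND 240 = 144

144


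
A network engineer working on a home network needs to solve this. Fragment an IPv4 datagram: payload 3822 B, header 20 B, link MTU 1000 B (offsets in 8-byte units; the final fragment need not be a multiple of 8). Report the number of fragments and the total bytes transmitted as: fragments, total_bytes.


Max data per non-final fragment = floor((MTU - header)/8)*8 = floor((1000 - 20)/8)*8 = floor(980/8)*8 = 976 B
Final fragment needs no 8-byte alignment: it can carry up to MTU - header = 980 B
Non-final fragments needed = ceil((payload - 980) / 976) = ceil(2842/976) = ceil(2.9119) = 3
Number of fragments = 3 + 1 = 4
Fragment sizes (data): 3 * 976 B + 894 B (last, 894 <= 980 OK)
Total bytes sent = payload + n_frags * header = 3822 + 4*20 = 3822 + 80 = 3902 B

4, 3902


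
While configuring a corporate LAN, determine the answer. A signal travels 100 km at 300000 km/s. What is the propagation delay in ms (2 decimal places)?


Given: distance = 100 km, speed = 300000 km/s
Delay = distance / speed = 100 / 300000 seconds
Delay in ms = 100 * 1000 / 300000
Delay = 0.3333 ms
Rounded to 2 dp = 0.33 ms

0.33


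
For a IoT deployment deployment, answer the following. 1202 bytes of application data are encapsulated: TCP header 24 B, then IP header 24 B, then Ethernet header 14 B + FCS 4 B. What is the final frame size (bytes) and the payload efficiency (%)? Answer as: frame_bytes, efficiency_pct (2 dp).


TCP segment = 1202 + 24 = 1226 B
IP packet = 1226 + 24 = 1250 B
Ethernet frame = 1250 + 14 + 4 = 1268 B
Efficiency = app / frame = 1202 / 1268 = 0.947950 = 94.7950% -> 94.79% (2 dp)

1268, 94.79


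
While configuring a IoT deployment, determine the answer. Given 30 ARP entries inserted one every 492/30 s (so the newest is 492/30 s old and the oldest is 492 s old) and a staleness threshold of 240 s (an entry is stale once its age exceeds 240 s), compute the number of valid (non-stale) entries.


Ages are k * 492/30 s for k = 1..30 (spacing = 16.4000 s).
Entry k is valid iff k * 492/30 <= 240 iff k <= 30 * 240 / 492 = 14.6341
n_valid = floor(14.6341) = 14
(n_stale = 30 - 14 = 16)

14


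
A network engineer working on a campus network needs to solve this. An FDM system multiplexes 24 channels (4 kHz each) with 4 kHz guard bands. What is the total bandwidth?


Given: 24 channels, 4 kHz each, guard = 4 kHz
Channel bandwidth = 24 * 4 = 96 kHz
Guard bands = 23 gaps * 4 kHz = 92 kHz
Total = 96 + 92 = 188 kHz

188


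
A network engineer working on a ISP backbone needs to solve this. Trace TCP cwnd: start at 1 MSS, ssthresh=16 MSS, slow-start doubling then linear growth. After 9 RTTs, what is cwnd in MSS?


RTT 0: cwnd = 1 MSS (initial)
RTT 1: cwnd = 2 MSS (slow start, doubled)
RTT 2: cwnd = 4 MSS (slow start, doubled)
RTT 3: cwnd = 8 MSS (slow start, doubled)
RTT 4: cwnd = 16 MSS (slow start, doubled)
RTT 5: cwnd = 17 MSS (congestion avoidance, +1)
RTT 6: cwnd = 18 MSS (congestion avoidance, +1)
RTT 7: cwnd = 19 MSS (congestion avoidance, +1)
RTT 8: cwnd = 20 MSS (congestion avoidance, +1)
RTT 9: cwnd = 21 MSS (congestion avoidance, +1)

21


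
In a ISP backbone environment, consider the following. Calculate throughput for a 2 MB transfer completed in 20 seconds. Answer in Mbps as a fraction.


Given: file = 2 MB, time = 20 s
File in Mb = 2 * 8 = 16 Mb
Throughput = 16 / 20 Mbps
Throughput = 4/5 Mbps

4/5


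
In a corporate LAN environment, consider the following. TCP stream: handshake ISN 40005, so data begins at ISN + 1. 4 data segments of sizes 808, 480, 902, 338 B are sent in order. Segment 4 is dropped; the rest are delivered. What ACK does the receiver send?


SYN uses sequence number 40005; first data byte = ISN + 1 = 40006.
Segment 1: SEQ = 40006, len = 808 B, covers [40006, 40813]
Segment 2: SEQ = 40814, len = 480 B, covers [40814, 41293]
Segment 3: SEQ = 41294, len = 902 B, covers [41294, 42195]
Segment 4: SEQ = 42196, len = 338 B, covers [42196, 42533] [LOST]
In-order data received: bytes [40006, 42195] (segments 1..3).
Segment 4 missing -> gap begins at byte 42196.
Cumulative ACK = next expected in-order byte = 40006 + 808 + 480 + 902 = 42196

42196


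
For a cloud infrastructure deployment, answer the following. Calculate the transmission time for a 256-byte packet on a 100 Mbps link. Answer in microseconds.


Given: packet = 256 bytes, bandwidth = 100 Mbps
Packet in bits = 256 * 8 = 2048 bits
Bandwidth = 100 * 10^6 = 100000000 bps
Time = 2048 / 100000000 seconds
Time in us = 2048 * 10^6 / 100000000 = 20.48

20.48


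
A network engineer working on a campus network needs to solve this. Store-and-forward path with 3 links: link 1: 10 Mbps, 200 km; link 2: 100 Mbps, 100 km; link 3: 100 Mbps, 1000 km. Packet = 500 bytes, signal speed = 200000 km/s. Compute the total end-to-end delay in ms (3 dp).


Packet = 500 bytes = 4000 bits. Store-and-forward: sum (t_trans + t_prop) per link.
Link 1: t_trans = 4000/(10*10^6) s = 0.4000 ms; t_prop = 200/200000 s = 1.0000 ms; subtotal = 1.4000 ms
Link 2: t_trans = 4000/(100*10^6) s = 0.0400 ms; t_prop = 100/200000 s = 0.5000 ms; subtotal = 0.5400 ms
Link 3: t_trans = 4000/(100*10^6) s = 0.0400 ms; t_prop = 1000/200000 s = 5.0000 ms; subtotal = 5.0400 ms
End-to-end = 1.4000 + 0.5400 + 5.0400 = 6.9800 ms -> 6.980 ms (3 dp)

6.980


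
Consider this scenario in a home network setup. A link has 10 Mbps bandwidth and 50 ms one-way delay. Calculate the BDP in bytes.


Given: bandwidth = 10 Mbps, delay = 50 ms
BDP in bits = 10 * 10^6 * 50 / 1000
BDP in bits = 500000
BDP in bytes = 500000 / 8 = 62500

62500


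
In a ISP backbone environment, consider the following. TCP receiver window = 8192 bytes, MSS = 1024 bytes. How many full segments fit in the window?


Given: RWND = 8192 bytes, MSS = 1024 bytes
Full segments = floor(RWND / MSS)
Full segments = floor(8192 / 1024)
Full segments = floor(8.0) = 8

8


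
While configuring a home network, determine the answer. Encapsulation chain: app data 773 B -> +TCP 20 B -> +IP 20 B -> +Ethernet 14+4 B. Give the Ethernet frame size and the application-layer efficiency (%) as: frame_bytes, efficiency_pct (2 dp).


TCP segment = 773 + 20 = 793 B
IP packet = 793 + 20 = 813 B
Ethernet frame = 813 + 14 + 4 = 831 B
Efficiency = app / frame = 773 / 831 = 0.930205 = 93.0205% -> 93.02% (2 dp)

831, 93.02


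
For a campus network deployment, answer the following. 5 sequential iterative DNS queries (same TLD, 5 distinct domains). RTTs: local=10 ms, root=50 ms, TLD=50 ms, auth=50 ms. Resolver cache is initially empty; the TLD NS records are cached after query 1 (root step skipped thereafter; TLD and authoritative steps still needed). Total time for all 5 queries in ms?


Lookup 1 (cold cache): local + root + TLD + auth = 10 + 50 + 50 + 50 = 160 ms
Lookups 2..5 (TLD NS cached -> skip root; new domain -> still ask TLD and auth): local + TLD + auth = 10 + 50 + 50 = 110 ms each
Remaining 4 lookups: 4 * 110 = 440 ms
Total = 160 + 440 = 600 ms

600


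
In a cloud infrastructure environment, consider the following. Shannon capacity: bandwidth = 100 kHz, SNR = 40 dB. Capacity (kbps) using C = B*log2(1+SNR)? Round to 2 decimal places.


Given: B = 100 kHz, SNR = 40 dB
SNR linear = 10^(40/10) = 10000
1 + SNR = 10001
log2(10001) = 13.2878566418
C = 100 * 1000 * 13.2878566418 = 1328785.6642 bps
C = 1328.785664 kbps -> 1328.79 kbps (2 dp)

1328.79


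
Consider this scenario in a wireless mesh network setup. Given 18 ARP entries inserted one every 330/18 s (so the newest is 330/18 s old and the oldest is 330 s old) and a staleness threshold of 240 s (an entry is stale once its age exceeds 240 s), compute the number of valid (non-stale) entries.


Ages are k * 330/18 s for k = 1..18 (spacing = 18.3333 s).
Entry k is valid iff k * 330/18 <= 240 iff k <= 18 * 240 / 330 = 13.0909
n_valid = floor(13.0909) = 13
(n_stale = 18 - 13 = 5)

13


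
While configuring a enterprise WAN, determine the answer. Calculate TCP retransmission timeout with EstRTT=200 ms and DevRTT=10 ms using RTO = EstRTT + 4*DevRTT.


Given: EstRTT = 200 ms, DevRTT = 10 ms
Timeout = EstRTT + 4 * DevRTT
4 * DevRTT = 4 * 10 = 40
Timeout = 200 + 40 = 240 ms

240


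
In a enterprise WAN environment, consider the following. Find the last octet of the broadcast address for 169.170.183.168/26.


Given: IP = 169.170.183.168, prefix = /26
Host bits = 32 - 26 = 6
Network last octet = 168 AND mask = 128
Host part size = 2^6 - 1 = 63
Broadcast last octet = 128 OR 63 = 191

191


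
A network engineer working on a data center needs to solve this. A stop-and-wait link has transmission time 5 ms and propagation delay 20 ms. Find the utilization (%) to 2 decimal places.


Given: Ttrans = 5 ms, Tprop = 20 ms
RTT = 2 * Tprop = 2 * 20 = 40 ms
U = Ttrans / (Ttrans + RTT)
U = 5 / (5 + 40)
U = 5 / 45 = 0.111111
U% = 11.11%

11.11


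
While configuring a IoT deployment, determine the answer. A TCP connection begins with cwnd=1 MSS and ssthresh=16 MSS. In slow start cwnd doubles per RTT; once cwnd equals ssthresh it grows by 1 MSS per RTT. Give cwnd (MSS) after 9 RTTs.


RTT 0: cwnd = 1 MSS (initial)
RTT 1: cwnd = 2 MSS (slow start, doubled)
RTT 2: cwnd = 4 MSS (slow start, doubled)
RTT 3: cwnd = 8 MSS (slow start, doubled)
RTT 4: cwnd = 16 MSS (slow start, doubled)
RTT 5: cwnd = 17 MSS (congestion avoidance, +1)
RTT 6: cwnd = 18 MSS (congestion avoidance, +1)
RTT 7: cwnd = 19 MSS (congestion avoidance, +1)
RTT 8: cwnd = 20 MSS (congestion avoidance, +1)
RTT 9: cwnd = 21 MSS (congestion avoidance, +1)

21


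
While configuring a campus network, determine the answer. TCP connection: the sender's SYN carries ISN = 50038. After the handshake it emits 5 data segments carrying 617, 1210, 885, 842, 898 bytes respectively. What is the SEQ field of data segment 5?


The SYN occupies sequence number ISN = 50038, so the first data byte is ISN + 1 = 50039.
SEQ of data segment i = (ISN + 1) + sum of payload sizes of segments 1..i-1.
Segment 1: SEQ = 50039, payload = 617 bytes
Segment 2: SEQ = 50656, payload = 1210 bytes
Segment 3: SEQ = 51866, payload = 885 bytes
Segment 4: SEQ = 52751, payload = 842 bytes
Segment 5: SEQ = 53593, payload = 898 bytes
SEQ of segment 5 = 50039 + 617 + 1210 + 885 + 842 = 53593

53593


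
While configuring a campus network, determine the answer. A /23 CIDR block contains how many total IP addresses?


Given: CIDR prefix /23
Host bits = 32 - 23 = 9
Total addresses = 2^9 = 512

512


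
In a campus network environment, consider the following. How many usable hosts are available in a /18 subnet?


Given: subnet mask /18
Host bits = 32 - 18 = 14
Total addresses = 2^14 = 16384
Usable hosts = 16384 - 2 (network + broadcast) = 16382

16382


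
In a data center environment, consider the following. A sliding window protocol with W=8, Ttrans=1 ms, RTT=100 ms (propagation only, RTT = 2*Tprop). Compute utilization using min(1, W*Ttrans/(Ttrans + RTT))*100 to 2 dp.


Given: W = 8, Ttrans = 1 ms, RTT = 100 ms (= 2 * Tprop, Tprop = 50 ms)
Cycle time = Ttrans + RTT = 1 + 100 = 101 ms (first packet sent until its ACK returns)
W * Ttrans = 8 * 1 = 8 ms of sending per cycle
W * Ttrans / (Ttrans + RTT) = 8 / 101 = 0.079208
U = min(1, 0.079208) = 0.079208
U% = 7.92%

7.92


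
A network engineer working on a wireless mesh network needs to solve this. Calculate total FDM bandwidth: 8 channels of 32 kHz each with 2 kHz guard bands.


Given: 8 channels, 32 kHz each, guard = 2 kHz
Channel bandwidth = 8 * 32 = 256 kHz
Guard bands = 7 gaps * 2 kHz = 14 kHz
Total = 256 + 14 = 270 kHz

270


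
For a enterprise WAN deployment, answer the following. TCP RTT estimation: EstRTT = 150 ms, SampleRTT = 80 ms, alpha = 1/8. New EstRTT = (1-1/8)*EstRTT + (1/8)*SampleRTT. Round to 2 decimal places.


Given: EstRTT = 150 ms, SampleRTT = 80 ms, alpha = 1/8
New EstRTT = (1 - alpha) * EstRTT + alpha * SampleRTT
(7/8) * 150 = 131.25
(1/8) * 80 = 10
New EstRTT = 131.25 + 10 = 141.25 ms -> 141.25 ms (2 dp)

141.25


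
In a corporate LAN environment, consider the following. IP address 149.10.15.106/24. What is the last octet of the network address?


Given: IP = 149.10.15.106, prefix = /24
Subnet mask = 255.255.255.0
Last octet of IP: 106
Last octet of mask: 0
Network last octet = 106 AND 0 = 0

0


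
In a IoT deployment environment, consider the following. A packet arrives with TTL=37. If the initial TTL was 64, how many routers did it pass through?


Given: initial TTL = 64, received TTL = 37
Hops = initial TTL - received TTL
Hops = 64 - 37 = 27

27


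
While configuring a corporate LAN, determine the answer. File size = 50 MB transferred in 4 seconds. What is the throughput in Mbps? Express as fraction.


Given: file = 50 MB, time = 4 s
File in Mb = 50 * 8 = 400 Mb
Throughput = 400 / 4 Mbps
Throughput = 100 Mbps

100


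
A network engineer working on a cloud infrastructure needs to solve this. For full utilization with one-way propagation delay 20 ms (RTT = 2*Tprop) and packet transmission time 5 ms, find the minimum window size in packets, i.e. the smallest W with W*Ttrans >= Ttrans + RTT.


Given: Ttrans = 5 ms, RTT = 40 ms (= 2 * Tprop, Tprop = 20 ms)
Time until first ACK returns = Ttrans + RTT = 5 + 40 = 45 ms
Need W * Ttrans >= Ttrans + RTT  ->  W >= (Ttrans + RTT) / Ttrans
(Ttrans + RTT) / Ttrans = 45 / 5 = 9
W_min = ceil(9) = 9

9


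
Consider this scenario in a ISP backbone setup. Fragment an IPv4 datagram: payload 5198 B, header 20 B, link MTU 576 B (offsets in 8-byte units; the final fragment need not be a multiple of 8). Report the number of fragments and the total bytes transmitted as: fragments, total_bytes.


Max data per non-final fragment = floor((MTU - header)/8)*8 = floor((576 - 20)/8)*8 = floor(556/8)*8 = 552 B
Final fragment needs no 8-byte alignment: it can carry up to MTU - header = 556 B
Non-final fragments needed = ceil((payload - 556) / 552) = ceil(4642/552) = ceil(8.4094) = 9
Number of fragments = 9 + 1 = 10
Fragment sizes (data): 9 * 552 B + 230 B (last, 230 <= 556 OK)
Total bytes sent = payload + n_frags * header = 5198 + 10*20 = 5198 + 200 = 5398 B

10, 5398


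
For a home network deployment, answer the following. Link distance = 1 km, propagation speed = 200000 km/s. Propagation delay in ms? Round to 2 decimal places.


Given: distance = 1 km, speed = 200000 km/s
Delay = distance / speed = 1 / 200000 seconds
Delay in ms = 1 * 1000 / 200000
Delay = 0.0050 ms
Rounded to 2 dp = 0.01 ms

0.01


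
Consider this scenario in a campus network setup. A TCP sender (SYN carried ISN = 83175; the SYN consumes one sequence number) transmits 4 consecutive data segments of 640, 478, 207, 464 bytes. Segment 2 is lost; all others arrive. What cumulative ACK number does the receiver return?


SYN uses sequence number 83175; first data byte = ISN + 1 = 83176.
Segment 1: SEQ = 83176, len = 640 B, covers [83176, 83815]
Segment 2: SEQ = 83816, len = 478 B, covers [83816, 84293] [LOST]
Segment 3: SEQ = 84294, len = 207 B, covers [84294, 84500]
Segment 4: SEQ = 84501, len = 464 B, covers [84501, 84964]
In-order data received: bytes [83176, 83815] (segments 1..1).
Segment 2 missing -> gap begins at byte 83816; later segments buffered out of order.
Cumulative ACK = next expected in-order byte = 83176 + 640 = 83816

83816


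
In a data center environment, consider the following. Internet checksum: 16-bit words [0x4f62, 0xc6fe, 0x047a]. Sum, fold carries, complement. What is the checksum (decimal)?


Given words: [0x4f62, 0xc6fe, 0x047a]
Step 1: Sum all words
Raw sum = 20322 + 50942 + 1146 = 72410
Step 2: Fold carry: (6874 + 1) = 6875
One's complement = ~6875 & 0xFFFF = 58660

58660


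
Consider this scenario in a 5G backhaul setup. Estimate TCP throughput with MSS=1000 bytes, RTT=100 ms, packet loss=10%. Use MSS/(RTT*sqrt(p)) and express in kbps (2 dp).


Given: MSS = 1000 bytes, RTT = 100 ms, loss = 10%
RTT in seconds = 100 / 1000 = 0.1
Loss rate = 10% = 0.1
sqrt(loss) = sqrt(0.1) = 0.316227766017
Throughput (bytes/s) = 1000 / (0.1 * 0.316227766017) = 31622.7766
Throughput (kbps) = 31622.7766 * 8 / 1000 = 252.982213 -> 252.98 kbps (2 dp)

252.98


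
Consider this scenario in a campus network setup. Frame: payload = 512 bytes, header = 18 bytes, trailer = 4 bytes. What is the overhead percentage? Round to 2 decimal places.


Given: payload = 512 B, header = 18 B, trailer = 4 B
Overhead bytes = header + trailer = 18 + 4 = 22
Total frame = payload + overhead = 512 + 22 = 534
Overhead % = 22 / 534 * 100 = 4.1199% -> 4.12% (2 dp)

4.12


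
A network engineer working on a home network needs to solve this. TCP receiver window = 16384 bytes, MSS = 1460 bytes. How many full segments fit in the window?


Given: RWND = 16384 bytes, MSS = 1460 bytes
Full segments = floor(RWND / MSS)
Full segments = floor(16384 / 1460)
Full segments = floor(11.2219) = 11

11


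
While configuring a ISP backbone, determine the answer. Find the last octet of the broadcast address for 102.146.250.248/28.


Given: IP = 102.146.250.248, prefix = /28
Host bits = 32 - 28 = 4
Network last octet = 248 AND mask = 240
Host part size = 2^4 - 1 = 15
Broadcast last octet = 240 OR 15 = 255

255


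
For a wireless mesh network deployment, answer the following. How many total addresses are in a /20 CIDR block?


Given: CIDR prefix /20
Host bits = 32 - 20 = 12
Total addresses = 2^12 = 4096

4096


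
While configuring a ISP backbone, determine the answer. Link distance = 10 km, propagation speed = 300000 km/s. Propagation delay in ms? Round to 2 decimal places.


Given: distance = 10 km, speed = 300000 km/s
Delay = distance / speed = 10 / 300000 seconds
Delay in ms = 10 * 1000 / 300000
Delay = 0.0333 ms
Rounded to 2 dp = 0.03 ms

0.03


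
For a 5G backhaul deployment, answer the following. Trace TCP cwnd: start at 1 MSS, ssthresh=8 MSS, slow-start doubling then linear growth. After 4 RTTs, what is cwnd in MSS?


RTT 0: cwnd = 1 MSS (initial)
RTT 1: cwnd = 2 MSS (slow start, doubled)
RTT 2: cwnd = 4 MSS (slow start, doubled)
RTT 3: cwnd = 8 MSS (slow start, doubled)
RTT 4: cwnd = 9 MSS (congestion avoidance, +1)

9


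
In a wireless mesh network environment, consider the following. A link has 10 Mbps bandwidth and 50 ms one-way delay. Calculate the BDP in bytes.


Given: bandwidth = 10 Mbps, delay = 50 ms
BDP in bits = 10 * 10^6 * 50 / 1000
BDP in bits = 500000
BDP in bytes = 500000 / 8 = 62500

62500


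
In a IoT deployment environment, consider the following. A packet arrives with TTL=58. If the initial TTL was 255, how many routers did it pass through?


Given: initial TTL = 255, received TTL = 58
Hops = initial TTL - received TTL
Hops = 255 - 58 = 197

197


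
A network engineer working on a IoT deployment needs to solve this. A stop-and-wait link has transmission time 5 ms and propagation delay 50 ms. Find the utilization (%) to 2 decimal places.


Given: Ttrans = 5 ms, Tprop = 50 ms
RTT = 2 * Tprop = 2 * 50 = 100 ms
U = Ttrans / (Ttrans + RTT)
U = 5 / (5 + 100)
U = 5 / 105 = 0.047619
U% = 4.76%

4.76


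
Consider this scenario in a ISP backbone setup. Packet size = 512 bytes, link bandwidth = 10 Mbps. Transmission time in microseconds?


Given: packet = 512 bytes, bandwidth = 10 Mbps
Packet in bits = 512 * 8 = 4096 bits
Bandwidth = 10 * 10^6 = 10000000 bps
Time = 4096 / 10000000 seconds
Time in us = 4096 * 10^6 / 10000000 = 409.6

409.6


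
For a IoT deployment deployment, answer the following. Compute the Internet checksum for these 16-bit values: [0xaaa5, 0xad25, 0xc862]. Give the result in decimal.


Given words: [0xaaa5, 0xad25, 0xc862]
Step 1: Sum all words
Raw sum = 43685 + 44325 + 51298 = 139308
Step 2: Fold carry: (8236 + 2) = 8238
One's complement = ~8238 & 0xFFFF = 57297

57297


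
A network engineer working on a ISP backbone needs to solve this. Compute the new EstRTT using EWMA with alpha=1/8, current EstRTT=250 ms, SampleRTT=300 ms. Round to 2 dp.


Given: EstRTT = 250 ms, SampleRTT = 300 ms, alpha = 1/8
New EstRTT = (1 - alpha) * EstRTT + alpha * SampleRTT
(7/8) * 250 = 218.75
(1/8) * 300 = 37.5
New EstRTT = 218.75 + 37.5 = 256.25 ms -> 256.25 ms (2 dp)

256.25


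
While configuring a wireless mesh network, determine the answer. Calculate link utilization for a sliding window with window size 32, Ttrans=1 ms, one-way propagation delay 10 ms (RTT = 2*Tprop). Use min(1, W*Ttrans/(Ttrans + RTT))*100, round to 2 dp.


Given: W = 32, Ttrans = 1 ms, RTT = 20 ms (= 2 * Tprop, Tprop = 10 ms)
Cycle time = Ttrans + RTT = 1 + 20 = 21 ms (first packet sent until its ACK returns)
W * Ttrans = 32 * 1 = 32 ms of sending per cycle
W * Ttrans / (Ttrans + RTT) = 32 / 21 = 1.523810
U = min(1, 1.523810) = 1.000000
U% = 100.00%

100.00


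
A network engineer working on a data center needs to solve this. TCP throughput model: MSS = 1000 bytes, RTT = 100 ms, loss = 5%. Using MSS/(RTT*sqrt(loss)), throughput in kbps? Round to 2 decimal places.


Given: MSS = 1000 bytes, RTT = 100 ms, loss = 5%
RTT in seconds = 100 / 1000 = 0.1
Loss rate = 5% = 0.05
sqrt(loss) = sqrt(0.05) = 0.223606797750
Throughput (bytes/s) = 1000 / (0.1 * 0.223606797750) = 44721.3595
Throughput (kbps) = 44721.3595 * 8 / 1000 = 357.770876 -> 357.77 kbps (2 dp)

357.77


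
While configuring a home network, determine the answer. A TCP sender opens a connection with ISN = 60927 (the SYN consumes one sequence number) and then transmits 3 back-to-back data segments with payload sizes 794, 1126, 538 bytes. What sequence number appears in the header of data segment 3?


The SYN occupies sequence number ISN = 60927, so the first data byte is ISN + 1 = 60928.
SEQ of data segment i = (ISN + 1) + sum of payload sizes of segments 1..i-1.
Segment 1: SEQ = 60928, payload = 794 bytes
Segment 2: SEQ = 61722, payload = 1126 bytes
Segment 3: SEQ = 62848, payload = 538 bytes
SEQ of segment 3 = 60928 + 794 + 1126 = 62848

62848


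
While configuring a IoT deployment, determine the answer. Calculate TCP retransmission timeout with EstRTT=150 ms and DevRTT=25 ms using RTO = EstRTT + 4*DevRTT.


Given: EstRTT = 150 ms, DevRTT = 25 ms
Timeout = EstRTT + 4 * DevRTT
4 * DevRTT = 4 * 25 = 100
Timeout = 150 + 100 = 250 ms

250


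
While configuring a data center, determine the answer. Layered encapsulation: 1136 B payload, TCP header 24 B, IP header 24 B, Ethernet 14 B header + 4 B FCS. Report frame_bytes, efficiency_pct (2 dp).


TCP segment = 1136 + 24 = 1160 B
IP packet = 1160 + 24 = 1184 B
Ethernet frame = 1184 + 14 + 4 = 1202 B
Efficiency = app / frame = 1136 / 1202 = 0.945092 = 94.5092% -> 94.51% (2 dp)

1202, 94.51


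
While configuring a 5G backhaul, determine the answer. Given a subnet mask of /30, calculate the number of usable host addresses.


Given: subnet mask /30
Host bits = 32 - 30 = 2
Total addresses = 2^2 = 4
Usable hosts = 4 - 2 (network + broadcast) = 2

2


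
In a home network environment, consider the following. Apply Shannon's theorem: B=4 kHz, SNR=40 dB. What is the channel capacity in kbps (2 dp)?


Given: B = 4 kHz, SNR = 40 dB
SNR linear = 10^(40/10) = 10000
1 + SNR = 10001
log2(10001) = 13.2878566418
C = 4 * 1000 * 13.2878566418 = 53151.4266 bps
C = 53.151427 kbps -> 53.15 kbps (2 dp)

53.15


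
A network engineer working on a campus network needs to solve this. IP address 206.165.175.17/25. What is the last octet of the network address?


Given: IP = 206.165.175.17, prefix = /25
Subnet mask = 255.255.255.128
Last octet of IP: 17
Last octet of mask: 128
Network last octet = 17 AND 128 = 0

0


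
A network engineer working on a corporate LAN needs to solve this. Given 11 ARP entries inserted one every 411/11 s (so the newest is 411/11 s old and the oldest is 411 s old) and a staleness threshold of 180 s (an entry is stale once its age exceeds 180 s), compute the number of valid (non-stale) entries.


Ages are k * 411/11 s for k = 1..11 (spacing = 37.3636 s).
Entry k is valid iff k * 411/11 <= 180 iff k <= 11 * 180 / 411 = 4.8175
n_valid = floor(4.8175) = 4
(n_stale = 11 - 4 = 7)

4


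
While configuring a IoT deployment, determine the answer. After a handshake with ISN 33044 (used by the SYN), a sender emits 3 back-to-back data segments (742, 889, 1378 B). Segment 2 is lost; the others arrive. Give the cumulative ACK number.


SYN uses sequence number 33044; first data byte = ISN + 1 = 33045.
Segment 1: SEQ = 33045, len = 742 B, covers [33045, 33786]
Segment 2: SEQ = 33787, len = 889 B, covers [33787, 34675] [LOST]
Segment 3: SEQ = 34676, len = 1378 B, covers [34676, 36053]
In-order data received: bytes [33045, 33786] (segments 1..1).
Segment 2 missing -> gap begins at byte 33787; later segments buffered out of order.
Cumulative ACK = next expected in-order byte = 33045 + 742 = 33787

33787


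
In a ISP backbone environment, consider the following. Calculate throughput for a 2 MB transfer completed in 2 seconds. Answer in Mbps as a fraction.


Given: file = 2 MB, time = 2 s
File in Mb = 2 * 8 = 16 Mb
Throughput = 16 / 2 Mbps
Throughput = 8 Mbps

8


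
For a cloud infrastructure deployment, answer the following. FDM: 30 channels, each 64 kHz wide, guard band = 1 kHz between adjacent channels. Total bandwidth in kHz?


Given: 30 channels, 64 kHz each, guard = 1 kHz
Channel bandwidth = 30 * 64 = 1920 kHz
Guard bands = 29 gaps * 1 kHz = 29 kHz
Total = 1920 + 29 = 1949 kHz

1949


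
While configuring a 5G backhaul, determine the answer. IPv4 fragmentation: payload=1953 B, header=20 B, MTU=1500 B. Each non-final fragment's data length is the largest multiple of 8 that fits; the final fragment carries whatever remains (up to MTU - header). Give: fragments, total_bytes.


Max data per non-final fragment = floor((MTU - header)/8)*8 = floor((1500 - 20)/8)*8 = floor(1480/8)*8 = 1480 B
Final fragment needs no 8-byte alignment: it can carry up to MTU - header = 1480 B
Non-final fragments needed = ceil((payload - 1480) / 1480) = ceil(473/1480) = ceil(0.3196) = 1
Number of fragments = 1 + 1 = 2
Fragment sizes (data): 1 * 1480 B + 473 B (last, 473 <= 1480 OK)
Total bytes sent = payload + n_frags * header = 1953 + 2*20 = 1953 + 40 = 1993 B

2, 1993


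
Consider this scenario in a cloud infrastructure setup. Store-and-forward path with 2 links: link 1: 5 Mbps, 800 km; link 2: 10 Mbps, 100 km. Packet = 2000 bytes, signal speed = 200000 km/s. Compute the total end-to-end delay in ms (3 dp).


Packet = 2000 bytes = 16000 bits. Store-and-forward: sum (t_trans + t_prop) per link.
Link 1: t_trans = 16000/(5*10^6) s = 3.2000 ms; t_prop = 800/200000 s = 4.0000 ms; subtotal = 7.2000 ms
Link 2: t_trans = 16000/(10*10^6) s = 1.6000 ms; t_prop = 100/200000 s = 0.5000 ms; subtotal = 2.1000 ms
End-to-end = 7.2000 + 2.1000 = 9.3000 ms -> 9.300 ms (3 dp)

9.300


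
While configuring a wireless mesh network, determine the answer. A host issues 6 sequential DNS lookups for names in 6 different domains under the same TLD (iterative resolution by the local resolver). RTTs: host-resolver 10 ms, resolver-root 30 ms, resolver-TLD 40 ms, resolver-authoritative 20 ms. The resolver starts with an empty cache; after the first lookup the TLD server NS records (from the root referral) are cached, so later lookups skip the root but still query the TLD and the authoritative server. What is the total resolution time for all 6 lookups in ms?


Lookup 1 (cold cache): local + root + TLD + auth = 10 + 30 + 40 + 20 = 100 ms
Lookups 2..6 (TLD NS cached -> skip root; new domain -> still ask TLD and auth): local + TLD + auth = 10 + 40 + 20 = 70 ms each
Remaining 5 lookups: 5 * 70 = 350 ms
Total = 100 + 350 = 450 ms

450


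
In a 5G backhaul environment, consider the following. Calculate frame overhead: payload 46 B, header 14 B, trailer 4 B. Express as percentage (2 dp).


Given: payload = 46 B, header = 14 B, trailer = 4 B
Overhead bytes = header + trailer = 14 + 4 = 18
Total frame = payload + overhead = 46 + 18 = 64
Overhead % = 18 / 64 * 100 = 28.1250% -> 28.13% (2 dp)

28.13


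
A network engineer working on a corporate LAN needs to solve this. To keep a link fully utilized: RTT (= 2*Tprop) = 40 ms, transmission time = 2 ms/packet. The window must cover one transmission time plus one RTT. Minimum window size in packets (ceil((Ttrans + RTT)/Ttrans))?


Given: Ttrans = 2 ms, RTT = 40 ms (= 2 * Tprop, Tprop = 20 ms)
Time until first ACK returns = Ttrans + RTT = 2 + 40 = 42 ms
Need W * Ttrans >= Ttrans + RTT  ->  W >= (Ttrans + RTT) / Ttrans
(Ttrans + RTT) / Ttrans = 42 / 2 = 21
W_min = ceil(21) = 21

21


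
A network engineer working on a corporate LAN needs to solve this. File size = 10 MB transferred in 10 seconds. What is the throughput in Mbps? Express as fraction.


Given: file = 10 MB, time = 10 s
File in Mb = 10 * 8 = 80 Mb
Throughput = 80 / 10 Mbps
Throughput = 8 Mbps

8


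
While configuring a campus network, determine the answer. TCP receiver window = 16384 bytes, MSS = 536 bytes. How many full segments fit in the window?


Given: RWND = 16384 bytes, MSS = 536 bytes
Full segments = floor(RWND / MSS)
Full segments = floor(16384 / 536)
Full segments = floor(30.5672) = 30

30


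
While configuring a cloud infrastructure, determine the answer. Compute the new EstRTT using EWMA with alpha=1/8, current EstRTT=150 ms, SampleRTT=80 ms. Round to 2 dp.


Given: EstRTT = 150 ms, SampleRTT = 80 ms, alpha = 1/8
New EstRTT = (1 - alpha) * EstRTT + alpha * SampleRTT
(7/8) * 150 = 131.25
(1/8) * 80 = 10
New EstRTT = 131.25 + 10 = 141.25 ms -> 141.25 ms (2 dp)

141.25


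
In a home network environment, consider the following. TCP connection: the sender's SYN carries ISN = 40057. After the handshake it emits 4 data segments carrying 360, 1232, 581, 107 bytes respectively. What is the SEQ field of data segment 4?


The SYN occupies sequence number ISN = 40057, so the first data byte is ISN + 1 = 40058.
SEQ of data segment i = (ISN + 1) + sum of payload sizes of segments 1..i-1.
Segment 1: SEQ = 40058, payload = 360 bytes
Segment 2: SEQ = 40418, payload = 1232 bytes
Segment 3: SEQ = 41650, payload = 581 bytes
Segment 4: SEQ = 42231, payload = 107 bytes
SEQ of segment 4 = 40058 + 360 + 1232 + 581 = 42231

42231


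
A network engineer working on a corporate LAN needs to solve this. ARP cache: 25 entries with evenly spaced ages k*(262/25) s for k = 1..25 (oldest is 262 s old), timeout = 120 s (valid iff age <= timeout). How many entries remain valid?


Ages are k * 262/25 s for k = 1..25 (spacing = 10.4800 s).
Entry k is valid iff k * 262/25 <= 120 iff k <= 25 * 120 / 262 = 11.4504
n_valid = floor(11.4504) = 11
(n_stale = 25 - 11 = 14)

11


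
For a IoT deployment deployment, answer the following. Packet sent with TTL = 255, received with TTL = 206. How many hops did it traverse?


Given: initial TTL = 255, received TTL = 206
Hops = initial TTL - received TTL
Hops = 255 - 206 = 49

49


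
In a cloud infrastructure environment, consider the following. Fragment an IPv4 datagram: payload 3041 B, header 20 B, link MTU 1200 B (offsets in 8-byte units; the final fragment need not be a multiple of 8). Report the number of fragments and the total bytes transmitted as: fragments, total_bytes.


Max data per non-final fragment = floor((MTU - header)/8)*8 = floor((1200 - 20)/8)*8 = floor(1180/8)*8 = 1176 B
Final fragment needs no 8-byte alignment: it can carry up to MTU - header = 1180 B
Non-final fragments needed = ceil((payload - 1180) / 1176) = ceil(1861/1176) = ceil(1.5825) = 2
Number of fragments = 2 + 1 = 3
Fragment sizes (data): 2 * 1176 B + 689 B (last, 689 <= 1180 OK)
Total bytes sent = payload + n_frags * header = 3041 + 3*20 = 3041 + 60 = 3101 B

3, 3101


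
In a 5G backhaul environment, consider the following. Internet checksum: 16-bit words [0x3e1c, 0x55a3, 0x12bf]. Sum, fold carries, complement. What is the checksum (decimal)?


Given words: [0x3e1c, 0x55a3, 0x12bf]
Step 1: Sum all words
Raw sum = 15900 + 21923 + 4799 = 42622
One's complement = ~42622 & 0xFFFF = 22913

22913


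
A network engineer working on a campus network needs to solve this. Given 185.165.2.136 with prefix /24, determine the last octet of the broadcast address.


Given: IP = 185.165.2.136, prefix = /24
Host bits = 32 - 24 = 8
Network last octet = 136 AND mask = 0
Host part size = 2^8 - 1 = 255
Broadcast last octet = 0 OR 255 = 255

255


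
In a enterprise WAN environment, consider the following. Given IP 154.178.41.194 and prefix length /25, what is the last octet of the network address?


Given: IP = 154.178.41.194, prefix = /25
Subnet mask = 255.255.255.128
Last octet of IP: 194
Last octet of mask: 128
Network last octet = 194 AND 128 = 128

128


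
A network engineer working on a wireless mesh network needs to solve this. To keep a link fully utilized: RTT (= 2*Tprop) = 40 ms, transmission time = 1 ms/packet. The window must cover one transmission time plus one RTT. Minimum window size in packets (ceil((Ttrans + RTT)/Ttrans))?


Given: Ttrans = 1 ms, RTT = 40 ms (= 2 * Tprop, Tprop = 20 ms)
Time until first ACK returns = Ttrans + RTT = 1 + 40 = 41 ms
Need W * Ttrans >= Ttrans + RTT  ->  W >= (Ttrans + RTT) / Ttrans
(Ttrans + RTT) / Ttrans = 41 / 1 = 41
W_min = ceil(41) = 41

41


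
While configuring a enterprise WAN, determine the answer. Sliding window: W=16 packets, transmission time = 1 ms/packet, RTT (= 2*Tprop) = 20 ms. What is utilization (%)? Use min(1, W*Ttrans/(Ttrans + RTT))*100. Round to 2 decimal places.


Given: W = 16, Ttrans = 1 ms, RTT = 20 ms (= 2 * Tprop, Tprop = 10 ms)
Cycle time = Ttrans + RTT = 1 + 20 = 21 ms (first packet sent until its ACK returns)
W * Ttrans = 16 * 1 = 16 ms of sending per cycle
W * Ttrans / (Ttrans + RTT) = 16 / 21 = 0.761905
U = min(1, 0.761905) = 0.761905
U% = 76.19%

76.19


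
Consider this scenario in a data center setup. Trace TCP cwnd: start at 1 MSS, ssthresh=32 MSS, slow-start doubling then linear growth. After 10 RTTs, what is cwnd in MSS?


RTT 0: cwnd = 1 MSS (initial)
RTT 1: cwnd = 2 MSS (slow start, doubled)
RTT 2: cwnd = 4 MSS (slow start, doubled)
RTT 3: cwnd = 8 MSS (slow start, doubled)
RTT 4: cwnd = 16 MSS (slow start, doubled)
RTT 5: cwnd = 32 MSS (slow start, doubled)
RTT 6: cwnd = 33 MSS (congestion avoidance, +1)
RTT 7: cwnd = 34 MSS (congestion avoidance, +1)
RTT 8: cwnd = 35 MSS (congestion avoidance, +1)
RTT 9: cwnd = 36 MSS (congestion avoidance, +1)
RTT 10: cwnd = 37 MSS (congestion avoidance, +1)

37


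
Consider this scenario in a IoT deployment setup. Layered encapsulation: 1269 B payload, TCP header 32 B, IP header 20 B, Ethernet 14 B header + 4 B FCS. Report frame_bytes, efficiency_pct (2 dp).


TCP segment = 1269 + 32 = 1301 B
IP packet = 1301 + 20 = 1321 B
Ethernet frame = 1321 + 14 + 4 = 1339 B
Efficiency = app / frame = 1269 / 1339 = 0.947722 = 94.7722% -> 94.77% (2 dp)

1339, 94.77


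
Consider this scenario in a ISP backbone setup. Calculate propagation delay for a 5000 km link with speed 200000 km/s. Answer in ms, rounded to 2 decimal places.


Given: distance = 5000 km, speed = 200000 km/s
Delay = distance / speed = 5000 / 200000 seconds
Delay in ms = 5000 * 1000 / 200000
Delay = 25.0000 ms
Rounded to 2 dp = 25.00 ms

25.00


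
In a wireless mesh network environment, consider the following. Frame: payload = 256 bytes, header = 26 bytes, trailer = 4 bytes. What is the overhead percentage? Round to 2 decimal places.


Given: payload = 256 B, header = 26 B, trailer = 4 B
Overhead bytes = header + trailer = 26 + 4 = 30
Total frame = payload + overhead = 256 + 30 = 286
Overhead % = 30 / 286 * 100 = 10.4895% -> 10.49% (2 dp)

10.49


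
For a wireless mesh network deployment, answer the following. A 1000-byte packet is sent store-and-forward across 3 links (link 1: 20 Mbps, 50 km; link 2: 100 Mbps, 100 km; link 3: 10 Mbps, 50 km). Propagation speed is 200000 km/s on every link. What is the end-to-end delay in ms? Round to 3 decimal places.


Packet = 1000 bytes = 8000 bits. Store-and-forward: sum (t_trans + t_prop) per link.
Link 1: t_trans = 8000/(20*10^6) s = 0.4000 ms; t_prop = 50/200000 s = 0.2500 ms; subtotal = 0.6500 ms
Link 2: t_trans = 8000/(100*10^6) s = 0.0800 ms; t_prop = 100/200000 s = 0.5000 ms; subtotal = 0.5800 ms
Link 3: t_trans = 8000/(10*10^6) s = 0.8000 ms; t_prop = 50/200000 s = 0.2500 ms; subtotal = 1.0500 ms
End-to-end = 0.6500 + 0.5800 + 1.0500 = 2.2800 ms -> 2.280 ms (3 dp)

2.280
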